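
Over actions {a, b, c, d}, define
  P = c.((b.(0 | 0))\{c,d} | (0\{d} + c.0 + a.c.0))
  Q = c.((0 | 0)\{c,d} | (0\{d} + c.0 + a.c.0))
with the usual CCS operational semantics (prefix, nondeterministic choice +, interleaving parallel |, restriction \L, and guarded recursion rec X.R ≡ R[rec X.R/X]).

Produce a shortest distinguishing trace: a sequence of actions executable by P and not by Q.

cb

P's transition system — 7 states:
  p0 = c.((b.(0 | 0))\{c,d} | (0\{d} + c.0 + a.c.0)) | -c-> p1
  p1 = (b.(0 | 0))\{c,d} | (0\{d} + c.0 + a.c.0) | -a-> p2, -b-> p3, -c-> p4
  p2 = (b.(0 | 0))\{c,d} | c.0 | -b-> p5, -c-> p4
  p3 = (0 | 0)\{c,d} | (0\{d} + c.0 + a.c.0) | -a-> p5, -c-> p6
  p4 = (b.(0 | 0))\{c,d} | 0 | -b-> p6
  p5 = (0 | 0)\{c,d} | c.0 | -c-> p6
  p6 = (0 | 0)\{c,d} | 0 | (no moves)
Q's transition system — 4 states:
  q0 = c.((0 | 0)\{c,d} | (0\{d} + c.0 + a.c.0)) | -c-> q1
  q1 = (0 | 0)\{c,d} | (0\{d} + c.0 + a.c.0) | -a-> q2, -c-> q3
  q2 = (0 | 0)\{c,d} | c.0 | -c-> q3
  q3 = (0 | 0)\{c,d} | 0 | (no moves)
Executing cb from P (initial set {p0}):
  after c @ step 1: {p1}
  after b @ step 2: {p3}
  — P admits the full trace.
Executing cb from Q (initial set {q0}):
  after c @ step 1: {q1}
  after b @ step 2: no successor for Q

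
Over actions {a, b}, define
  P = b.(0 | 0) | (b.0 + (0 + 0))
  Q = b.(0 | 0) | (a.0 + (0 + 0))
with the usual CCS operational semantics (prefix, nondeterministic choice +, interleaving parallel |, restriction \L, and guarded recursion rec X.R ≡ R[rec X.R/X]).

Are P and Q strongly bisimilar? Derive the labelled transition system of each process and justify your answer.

NO

P's transition system — 4 states:
  m0 = b.(0 | 0) | (b.0 + (0 + 0)) :: —b→ m1, —b→ m2
  m1 = 0 | 0 | (b.0 + (0 + 0)) :: —b→ m3
  m2 = b.(0 | 0) | 0 :: —b→ m3
  m3 = 0 | 0 | 0 :: (no moves)
Q's transition system — 4 states:
  n0 = b.(0 | 0) | (a.0 + (0 + 0)) :: —a→ n1, —b→ n2
  n1 = b.(0 | 0) | 0 :: —b→ n3
  n2 = 0 | 0 | (a.0 + (0 + 0)) :: —a→ n3
  n3 = 0 | 0 | 0 :: (no moves)
Coarsest stable partition (strong bisimilarity classes):
  B0 = {m0}
  B1 = {m1, m2, n1}
  B2 = {m3, n3}
  B3 = {n0}
  B4 = {n2}
m0 ∈ B0, n0 ∈ B3 → different blocks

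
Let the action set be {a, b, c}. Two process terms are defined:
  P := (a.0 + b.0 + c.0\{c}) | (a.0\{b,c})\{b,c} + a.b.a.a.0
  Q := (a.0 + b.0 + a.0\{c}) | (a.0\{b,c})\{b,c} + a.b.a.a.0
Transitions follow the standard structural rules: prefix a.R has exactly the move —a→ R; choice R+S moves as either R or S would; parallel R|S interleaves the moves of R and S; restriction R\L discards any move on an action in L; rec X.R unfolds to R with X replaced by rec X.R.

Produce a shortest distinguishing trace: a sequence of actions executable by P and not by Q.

c

P's transition system — 10 states:
  s0 = (a.0 + b.0 + c.0\{c}) | (a.0\{b,c})\{b,c} + a.b.a.a.0 has moves —a→ s1, —a→ s2, —a→ s3, —b→ s2, —c→ s4
  s1 = (a.0 + b.0 + c.0\{c}) | 0\{b,c}\{b,c} has moves —a→ s5, —b→ s5, —c→ s6
  s2 = 0 | (a.0\{b,c})\{b,c} has moves —a→ s5
  s3 = b.a.a.0 has moves —b→ s7
  s4 = 0\{c} | (a.0\{b,c})\{b,c} has moves —a→ s6
  s5 = 0 | 0\{b,c}\{b,c} has moves ·
  s6 = 0\{c} | 0\{b,c}\{b,c} has moves ·
  s7 = a.a.0 has moves —a→ s8
  s8 = a.0 has moves —a→ s9
  s9 = 0 has moves ·
Q's transition system — 10 states:
  t0 = (a.0 + b.0 + a.0\{c}) | (a.0\{b,c})\{b,c} + a.b.a.a.0 has moves —a→ t1, —a→ t2, —a→ t3, —a→ t4, —b→ t2
  t1 = (a.0 + b.0 + a.0\{c}) | 0\{b,c}\{b,c} has moves —a→ t5, —a→ t6, —b→ t5
  t2 = 0 | (a.0\{b,c})\{b,c} has moves —a→ t5
  t3 = 0\{c} | (a.0\{b,c})\{b,c} has moves —a→ t6
  t4 = b.a.a.0 has moves —b→ t7
  t5 = 0 | 0\{b,c}\{b,c} has moves ·
  t6 = 0\{c} | 0\{b,c}\{b,c} has moves ·
  t7 = a.a.0 has moves —a→ t8
  t8 = a.0 has moves —a→ t9
  t9 = 0 has moves ·
Trace ⟨c⟩ through P, begin at {s0}:
  [1] c ⇒ {s4}
  P completes σ.
Trace ⟨c⟩ through Q, begin at {t0}:
  [1] c ⇒ ∅  — Q cannot continue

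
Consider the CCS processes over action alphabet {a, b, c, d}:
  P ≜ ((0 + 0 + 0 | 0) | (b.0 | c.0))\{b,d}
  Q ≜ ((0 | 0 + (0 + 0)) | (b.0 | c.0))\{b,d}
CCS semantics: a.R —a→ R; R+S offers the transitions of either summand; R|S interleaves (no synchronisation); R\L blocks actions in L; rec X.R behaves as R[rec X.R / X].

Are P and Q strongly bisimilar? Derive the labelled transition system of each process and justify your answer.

LTS(P): 2 reachable states
  p0 = ((0 + 0 + 0 | 0) | (b.0 | c.0))\{b,d} | —c→ p1
  p1 = ((0 + 0 + 0 | 0) | (b.0 | 0))\{b,d} | deadlocked
LTS(Q): 2 reachable states
  q0 = ((0 | 0 + (0 + 0)) | (b.0 | c.0))\{b,d} | —c→ q1
  q1 = ((0 | 0 + (0 + 0)) | (b.0 | 0))\{b,d} | deadlocked
Bisimilarity quotient blocks:
  B0 = {p0, q0}
  B1 = {p1, q1}
p0 ∈ B0, q0 ∈ B0 → same block

bisimilar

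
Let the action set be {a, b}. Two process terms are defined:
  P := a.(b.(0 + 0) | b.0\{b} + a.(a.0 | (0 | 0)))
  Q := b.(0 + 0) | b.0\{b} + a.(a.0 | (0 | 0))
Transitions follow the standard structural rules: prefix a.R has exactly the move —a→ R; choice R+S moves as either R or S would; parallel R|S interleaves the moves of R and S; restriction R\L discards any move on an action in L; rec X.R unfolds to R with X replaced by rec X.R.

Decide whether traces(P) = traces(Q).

P's transition system — 7 states:
  s0 = a.(b.(0 + 0) | b.0\{b} + a.(a.0 | (0 | 0))) :: ··a··> s1
  s1 = b.(0 + 0) | b.0\{b} + a.(a.0 | (0 | 0)) :: ··a··> s2, ··b··> s3, ··b··> s4
  s2 = a.0 | (0 | 0) :: ··a··> s5
  s3 = (0 + 0) | b.0\{b} :: ··b··> s6
  s4 = b.(0 + 0) | 0\{b} :: ··b··> s6
  s5 = 0 | (0 | 0) :: ·
  s6 = (0 + 0) | 0\{b} :: ·
Q's transition system — 6 states:
  t0 = b.(0 + 0) | b.0\{b} + a.(a.0 | (0 | 0)) :: ··a··> t1, ··b··> t2, ··b··> t3
  t1 = a.0 | (0 | 0) :: ··a··> t4
  t2 = (0 + 0) | b.0\{b} :: ··b··> t5
  t3 = b.(0 + 0) | 0\{b} :: ··b··> t5
  t4 = 0 | (0 | 0) :: ·
  t5 = (0 + 0) | 0\{b} :: ·
Run σ = ⟨ab⟩ on P: start {s0}
  step 1 (a): {s1}
  step 2 (b): {s3, s4}
  ✓ P
Run σ = ⟨ab⟩ on Q: start {t0}
  step 1 (a): {t1}
  step 2 (b): ∅ (Q stuck)

traces(P) ≠ traces(Q) — witness ⟨ab⟩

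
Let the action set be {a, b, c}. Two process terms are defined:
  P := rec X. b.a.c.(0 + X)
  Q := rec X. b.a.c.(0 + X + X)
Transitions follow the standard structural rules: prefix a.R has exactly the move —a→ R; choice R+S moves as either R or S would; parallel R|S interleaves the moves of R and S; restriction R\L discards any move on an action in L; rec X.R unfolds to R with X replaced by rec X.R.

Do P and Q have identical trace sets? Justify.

trace-equivalent

P's transition system — 4 states:
  s0 = rec X. b.a.c.(0 + X) → -b-> s1
  s1 = a.c.(0 + (rec X. b.a.c.(0 + X))) → -a-> s2
  s2 = c.(0 + (rec X. b.a.c.(0 + X))) → -c-> s3
  s3 = 0 + (rec X. b.a.c.(0 + X)) → -b-> s1
Q's transition system — 4 states:
  t0 = rec X. b.a.c.(0 + X + X) → -b-> t1
  t1 = a.c.(0 + (rec X. b.a.c.(0 + X + X)) + (rec X. b.a.c.(0 + X + X))) → -a-> t2
  t2 = c.(0 + (rec X. b.a.c.(0 + X + X)) + (rec X. b.a.c.(0 + X + X))) → -c-> t3
  t3 = 0 + (rec X. b.a.c.(0 + X + X)) + (rec X. b.a.c.(0 + X + X)) → -b-> t1
Partition-refinement fixed point:
  B0 = {s0, s3, t0, t3}
  B1 = {s1, t1}
  B2 = {s2, t2}
s0 ∈ B0, t0 ∈ B0 → same block
Bisimilar ⇒ trace-equivalent.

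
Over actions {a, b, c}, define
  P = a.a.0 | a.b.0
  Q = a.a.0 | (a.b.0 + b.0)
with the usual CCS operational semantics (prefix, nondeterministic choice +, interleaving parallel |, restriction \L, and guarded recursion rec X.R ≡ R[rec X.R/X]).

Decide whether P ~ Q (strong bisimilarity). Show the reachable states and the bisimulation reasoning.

P ≁ Q

P's transition system — 9 states:
  p0 = a.a.0 | a.b.0 has moves --a--▸ p1, --a--▸ p2
  p1 = a.0 | a.b.0 has moves --a--▸ p3, --a--▸ p4
  p2 = a.a.0 | b.0 has moves --a--▸ p4, --b--▸ p5
  p3 = 0 | a.b.0 has moves --a--▸ p6
  p4 = a.0 | b.0 has moves --a--▸ p6, --b--▸ p7
  p5 = a.a.0 | 0 has moves --a--▸ p7
  p6 = 0 | b.0 has moves --b--▸ p8
  p7 = a.0 | 0 has moves --a--▸ p8
  p8 = 0 | 0 has moves ∅
Q's transition system — 9 states:
  q0 = a.a.0 | (a.b.0 + b.0) has moves --a--▸ q1, --a--▸ q2, --b--▸ q3
  q1 = a.0 | (a.b.0 + b.0) has moves --a--▸ q4, --a--▸ q5, --b--▸ q6
  q2 = a.a.0 | b.0 has moves --a--▸ q5, --b--▸ q3
  q3 = a.a.0 | 0 has moves --a--▸ q6
  q4 = 0 | (a.b.0 + b.0) has moves --a--▸ q7, --b--▸ q8
  q5 = a.0 | b.0 has moves --a--▸ q7, --b--▸ q6
  q6 = a.0 | 0 has moves --a--▸ q8
  q7 = 0 | b.0 has moves --b--▸ q8
  q8 = 0 | 0 has moves ∅
Partition-refinement fixed point:
  B0 = {p0}
  B1 = {p2, q2}
  B2 = {p4, q5}
  B3 = {p6, q7}
  B4 = {p8, q8}
  B5 = {p7, q6}
  B6 = {p5, q3}
  B7 = {p1}
  B8 = {p3}
  B9 = {q0}
  B10 = {q1}
  B11 = {q4}
p0 ∈ B0, q0 ∈ B9 → different blocks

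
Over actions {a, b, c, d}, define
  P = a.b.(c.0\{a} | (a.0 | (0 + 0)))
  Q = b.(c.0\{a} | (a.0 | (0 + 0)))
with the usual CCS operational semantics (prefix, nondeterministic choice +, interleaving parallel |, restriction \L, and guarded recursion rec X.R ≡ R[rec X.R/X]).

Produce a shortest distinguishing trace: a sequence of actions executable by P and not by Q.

a

Reachable graph of P (6 states):
  s0 = a.b.(c.0\{a} | (a.0 | (0 + 0))) has moves —a→ s1
  s1 = b.(c.0\{a} | (a.0 | (0 + 0))) has moves —b→ s2
  s2 = c.0\{a} | (a.0 | (0 + 0)) has moves —a→ s3, —c→ s4
  s3 = c.0\{a} | (0 | (0 + 0)) has moves —c→ s5
  s4 = 0\{a} | (a.0 | (0 + 0)) has moves —a→ s5
  s5 = 0\{a} | (0 | (0 + 0)) has moves ∅
Reachable graph of Q (5 states):
  t0 = b.(c.0\{a} | (a.0 | (0 + 0))) has moves —b→ t1
  t1 = c.0\{a} | (a.0 | (0 + 0)) has moves —a→ t2, —c→ t3
  t2 = c.0\{a} | (0 | (0 + 0)) has moves —c→ t4
  t3 = 0\{a} | (a.0 | (0 + 0)) has moves —a→ t4
  t4 = 0\{a} | (0 | (0 + 0)) has moves ∅
Executing a from P (initial set {s0}):
  step 1 (a): {s1}
  — P admits the full trace.
Executing a from Q (initial set {t0}):
  step 1 (a): ∅  — Q cannot continue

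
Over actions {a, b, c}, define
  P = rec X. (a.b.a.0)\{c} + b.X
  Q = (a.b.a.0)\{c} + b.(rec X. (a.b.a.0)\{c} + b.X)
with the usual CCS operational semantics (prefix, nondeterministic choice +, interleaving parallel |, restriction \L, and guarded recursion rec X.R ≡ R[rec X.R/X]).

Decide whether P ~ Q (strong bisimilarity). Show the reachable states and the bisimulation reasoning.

P's transition system — 4 states:
  p0 = rec X. (a.b.a.0)\{c} + b.X ⊢ ··a··> p1, ··b··> p0
  p1 = (b.a.0)\{c} ⊢ ··b··> p2
  p2 = (a.0)\{c} ⊢ ··a··> p3
  p3 = 0\{c} ⊢ stopped
Q's transition system — 5 states:
  q0 = (a.b.a.0)\{c} + b.(rec X. (a.b.a.0)\{c} + b.X) ⊢ ··a··> q1, ··b··> q2
  q1 = (b.a.0)\{c} ⊢ ··b··> q3
  q2 = rec X. (a.b.a.0)\{c} + b.X ⊢ ··a··> q1, ··b··> q2
  q3 = (a.0)\{c} ⊢ ··a··> q4
  q4 = 0\{c} ⊢ stopped
Partition-refinement fixed point:
  B0 = {p0, q0, q2}
  B1 = {p1, q1}
  B2 = {p2, q3}
  B3 = {p3, q4}
p0 ∈ B0, q0 ∈ B0 → same block

P ~ Q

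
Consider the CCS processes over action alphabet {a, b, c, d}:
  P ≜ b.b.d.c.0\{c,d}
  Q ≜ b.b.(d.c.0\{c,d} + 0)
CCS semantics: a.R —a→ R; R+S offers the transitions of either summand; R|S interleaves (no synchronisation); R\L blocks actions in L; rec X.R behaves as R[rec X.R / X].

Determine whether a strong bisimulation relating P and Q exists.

Reachable graph of P (5 states):
  m0 = b.b.d.c.0\{c,d} | -b-> m1
  m1 = b.d.c.0\{c,d} | -b-> m2
  m2 = d.c.0\{c,d} | -d-> m3
  m3 = c.0\{c,d} | -c-> m4
  m4 = 0\{c,d} | stopped
Reachable graph of Q (5 states):
  n0 = b.b.(d.c.0\{c,d} + 0) | -b-> n1
  n1 = b.(d.c.0\{c,d} + 0) | -b-> n2
  n2 = d.c.0\{c,d} + 0 | -d-> n3
  n3 = c.0\{c,d} | -c-> n4
  n4 = 0\{c,d} | stopped
Partition-refinement fixed point:
  B0 = {m0, n0}
  B1 = {m1, n1}
  B2 = {m2, n2}
  B3 = {m3, n3}
  B4 = {m4, n4}
m0 ∈ B0, n0 ∈ B0 → same block

bisimilar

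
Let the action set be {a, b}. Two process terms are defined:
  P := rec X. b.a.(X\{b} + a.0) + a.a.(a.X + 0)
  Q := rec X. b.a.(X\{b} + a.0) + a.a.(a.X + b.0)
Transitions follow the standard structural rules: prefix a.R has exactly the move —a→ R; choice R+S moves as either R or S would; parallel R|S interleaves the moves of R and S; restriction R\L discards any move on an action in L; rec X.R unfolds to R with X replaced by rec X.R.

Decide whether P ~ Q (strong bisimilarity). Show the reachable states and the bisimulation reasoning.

P ≁ Q

LTS(P): 9 reachable states
  p0 = rec X. b.a.(X\{b} + a.0) + a.a.(a.X + 0) | --a--▸ p1, --b--▸ p2
  p1 = a.(a.(rec X. b.a.(X\{b} + a.0) + a.a.(a.X + 0)) + 0) | --a--▸ p3
  p2 = a.((rec X. b.a.(X\{b} + a.0) + a.a.(a.X + 0))\{b} + a.0) | --a--▸ p4
  p3 = a.(rec X. b.a.(X\{b} + a.0) + a.a.(a.X + 0)) + 0 | --a--▸ p0
  p4 = (rec X. b.a.(X\{b} + a.0) + a.a.(a.X + 0))\{b} + a.0 | --a--▸ p5, --a--▸ p6
  p5 = (a.(a.(rec X. b.a.(X\{b} + a.0) + a.a.(a.X + 0)) + 0))\{b} | --a--▸ p7
  p6 = 0 | ∅
  p7 = (a.(rec X. b.a.(X\{b} + a.0) + a.a.(a.X + 0)) + 0)\{b} | --a--▸ p8
  p8 = (rec X. b.a.(X\{b} + a.0) + a.a.(a.X + 0))\{b} | --a--▸ p5
LTS(Q): 9 reachable states
  q0 = rec X. b.a.(X\{b} + a.0) + a.a.(a.X + b.0) | --a--▸ q1, --b--▸ q2
  q1 = a.(a.(rec X. b.a.(X\{b} + a.0) + a.a.(a.X + b.0)) + b.0) | --a--▸ q3
  q2 = a.((rec X. b.a.(X\{b} + a.0) + a.a.(a.X + b.0))\{b} + a.0) | --a--▸ q4
  q3 = a.(rec X. b.a.(X\{b} + a.0) + a.a.(a.X + b.0)) + b.0 | --a--▸ q0, --b--▸ q5
  q4 = (rec X. b.a.(X\{b} + a.0) + a.a.(a.X + b.0))\{b} + a.0 | --a--▸ q5, --a--▸ q6
  q5 = 0 | ∅
  q6 = (a.(a.(rec X. b.a.(X\{b} + a.0) + a.a.(a.X + b.0)) + b.0))\{b} | --a--▸ q7
  q7 = (a.(rec X. b.a.(X\{b} + a.0) + a.a.(a.X + b.0)) + b.0)\{b} | --a--▸ q8
  q8 = (rec X. b.a.(X\{b} + a.0) + a.a.(a.X + b.0))\{b} | --a--▸ q6
Coarsest stable partition (strong bisimilarity classes):
  B0 = {p0}
  B1 = {p2, q2}
  B2 = {p4, q4}
  B3 = {p6, q5}
  B4 = {p5, p7, p8, q6, q7, q8}
  B5 = {p1}
  B6 = {p3}
  B7 = {q0}
  B8 = {q1}
  B9 = {q3}
p0 ∈ B0, q0 ∈ B7 → different blocks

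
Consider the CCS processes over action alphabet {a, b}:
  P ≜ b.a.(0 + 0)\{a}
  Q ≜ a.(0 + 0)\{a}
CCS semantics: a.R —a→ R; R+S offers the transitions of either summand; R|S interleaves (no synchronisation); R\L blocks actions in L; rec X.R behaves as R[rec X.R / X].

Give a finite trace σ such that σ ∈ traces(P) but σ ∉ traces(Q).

b

P's transition system — 3 states:
  s0 = b.a.(0 + 0)\{a} → -b-> s1
  s1 = a.(0 + 0)\{a} → -a-> s2
  s2 = (0 + 0)\{a} → ∅
Q's transition system — 2 states:
  t0 = a.(0 + 0)\{a} → -a-> t1
  t1 = (0 + 0)\{a} → ∅
Trace ⟨b⟩ through P, begin at {s0}:
  after b @ step 1: {s1}
  P completes σ.
Trace ⟨b⟩ through Q, begin at {t0}:
  after b @ step 1: ∅  — Q cannot continue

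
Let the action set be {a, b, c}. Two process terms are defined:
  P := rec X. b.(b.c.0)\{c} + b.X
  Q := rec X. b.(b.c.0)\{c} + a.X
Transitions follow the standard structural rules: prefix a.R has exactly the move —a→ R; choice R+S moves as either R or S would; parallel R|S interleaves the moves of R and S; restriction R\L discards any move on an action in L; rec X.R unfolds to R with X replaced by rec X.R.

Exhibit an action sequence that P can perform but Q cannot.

bbb

LTS(P): 3 reachable states
  u0 = rec X. b.(b.c.0)\{c} + b.X has moves ··b··> u0, ··b··> u1
  u1 = (b.c.0)\{c} has moves ··b··> u2
  u2 = (c.0)\{c} has moves ∅
LTS(Q): 3 reachable states
  v0 = rec X. b.(b.c.0)\{c} + a.X has moves ··a··> v0, ··b··> v1
  v1 = (b.c.0)\{c} has moves ··b··> v2
  v2 = (c.0)\{c} has moves ∅
Trace ⟨bbb⟩ through P, begin at {u0}:
  after b @ step 1: {u0, u1}
  after b @ step 2: {u0, u1, u2}
  after b @ step 3: {u0, u1, u2}
  ✓ P
Trace ⟨bbb⟩ through Q, begin at {v0}:
  after b @ step 1: {v1}
  after b @ step 2: {v2}
  after b @ step 3: no successor for Q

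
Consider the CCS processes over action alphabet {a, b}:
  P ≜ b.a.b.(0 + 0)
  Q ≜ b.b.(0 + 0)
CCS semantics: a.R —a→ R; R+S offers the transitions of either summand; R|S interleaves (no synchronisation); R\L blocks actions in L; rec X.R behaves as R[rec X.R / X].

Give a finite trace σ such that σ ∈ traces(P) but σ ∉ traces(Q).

ba

LTS(P): 4 reachable states
  u0 = b.a.b.(0 + 0) | —b→ u1
  u1 = a.b.(0 + 0) | —a→ u2
  u2 = b.(0 + 0) | —b→ u3
  u3 = 0 + 0 | (no moves)
LTS(Q): 3 reachable states
  v0 = b.b.(0 + 0) | —b→ v1
  v1 = b.(0 + 0) | —b→ v2
  v2 = 0 + 0 | (no moves)
Trace ⟨ba⟩ through P, begin at {u0}:
  after b @ step 1: {u1}
  after a @ step 2: {u2}
  P completes σ.
Trace ⟨ba⟩ through Q, begin at {v0}:
  after b @ step 1: {v1}
  after a @ step 2: ∅ (Q stuck)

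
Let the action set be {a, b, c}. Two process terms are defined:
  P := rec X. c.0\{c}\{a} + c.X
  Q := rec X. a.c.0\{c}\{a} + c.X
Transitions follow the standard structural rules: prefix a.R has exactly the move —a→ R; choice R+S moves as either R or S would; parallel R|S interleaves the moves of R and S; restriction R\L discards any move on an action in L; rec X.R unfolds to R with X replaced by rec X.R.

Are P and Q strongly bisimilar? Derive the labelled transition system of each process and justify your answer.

Reachable graph of P (2 states):
  p0 = rec X. c.0\{c}\{a} + c.X :: -c-> p0, -c-> p1
  p1 = 0\{c}\{a} :: ∅
Reachable graph of Q (3 states):
  q0 = rec X. a.c.0\{c}\{a} + c.X :: -a-> q1, -c-> q0
  q1 = c.0\{c}\{a} :: -c-> q2
  q2 = 0\{c}\{a} :: ∅
Bisimilarity quotient blocks:
  B0 = {p0}
  B1 = {p1, q2}
  B2 = {q0}
  B3 = {q1}
p0 ∈ B0, q0 ∈ B2 → different blocks

not bisimilar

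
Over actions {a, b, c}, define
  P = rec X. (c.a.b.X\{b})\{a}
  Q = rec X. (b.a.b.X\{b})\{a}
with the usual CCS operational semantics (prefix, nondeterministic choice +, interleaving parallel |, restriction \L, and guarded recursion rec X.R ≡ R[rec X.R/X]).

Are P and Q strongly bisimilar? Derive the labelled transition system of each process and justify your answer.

LTS(P): 2 reachable states
  m0 = rec X. (c.a.b.X\{b})\{a} :: -c-> m1
  m1 = (a.b.(rec X. (c.a.b.X\{b})\{a})\{b})\{a} :: (no moves)
LTS(Q): 2 reachable states
  n0 = rec X. (b.a.b.X\{b})\{a} :: -b-> n1
  n1 = (a.b.(rec X. (b.a.b.X\{b})\{a})\{b})\{a} :: (no moves)
Bisimilarity quotient blocks:
  B0 = {m0}
  B1 = {m1, n1}
  B2 = {n0}
m0 ∈ B0, n0 ∈ B2 → different blocks

NO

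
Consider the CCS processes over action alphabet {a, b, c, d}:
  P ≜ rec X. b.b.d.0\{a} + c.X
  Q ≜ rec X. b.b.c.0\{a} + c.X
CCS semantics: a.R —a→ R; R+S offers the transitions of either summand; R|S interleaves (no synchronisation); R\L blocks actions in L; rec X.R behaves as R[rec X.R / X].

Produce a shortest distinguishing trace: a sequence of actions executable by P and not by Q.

bbd

P's transition system — 4 states:
  p0 = rec X. b.b.d.0\{a} + c.X ⊢ ··b··> p1, ··c··> p0
  p1 = b.d.0\{a} ⊢ ··b··> p2
  p2 = d.0\{a} ⊢ ··d··> p3
  p3 = 0\{a} ⊢ stopped
Q's transition system — 4 states:
  q0 = rec X. b.b.c.0\{a} + c.X ⊢ ··b··> q1, ··c··> q0
  q1 = b.c.0\{a} ⊢ ··b··> q2
  q2 = c.0\{a} ⊢ ··c··> q3
  q3 = 0\{a} ⊢ stopped
Trace ⟨bbd⟩ through P, begin at {p0}:
  after b @ step 1: {p1}
  after b @ step 2: {p2}
  after d @ step 3: {p3}
  — P admits the full trace.
Trace ⟨bbd⟩ through Q, begin at {q0}:
  after b @ step 1: {q1}
  after b @ step 2: {q2}
  after d @ step 3: no successor for Q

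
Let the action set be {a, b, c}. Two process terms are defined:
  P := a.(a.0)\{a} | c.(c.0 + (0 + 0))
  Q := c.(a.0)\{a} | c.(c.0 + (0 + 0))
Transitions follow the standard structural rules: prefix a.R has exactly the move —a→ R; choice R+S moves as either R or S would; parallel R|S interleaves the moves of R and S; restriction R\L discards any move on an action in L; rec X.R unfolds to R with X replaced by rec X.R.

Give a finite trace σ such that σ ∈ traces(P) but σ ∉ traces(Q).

a

Reachable graph of P (6 states):
  m0 = a.(a.0)\{a} | c.(c.0 + (0 + 0)) | ··a··> m1, ··c··> m2
  m1 = (a.0)\{a} | c.(c.0 + (0 + 0)) | ··c··> m3
  m2 = a.(a.0)\{a} | (c.0 + (0 + 0)) | ··a··> m3, ··c··> m4
  m3 = (a.0)\{a} | (c.0 + (0 + 0)) | ··c··> m5
  m4 = a.(a.0)\{a} | 0 | ··a··> m5
  m5 = (a.0)\{a} | 0 | ·
Reachable graph of Q (6 states):
  n0 = c.(a.0)\{a} | c.(c.0 + (0 + 0)) | ··c··> n1, ··c··> n2
  n1 = (a.0)\{a} | c.(c.0 + (0 + 0)) | ··c··> n3
  n2 = c.(a.0)\{a} | (c.0 + (0 + 0)) | ··c··> n3, ··c··> n4
  n3 = (a.0)\{a} | (c.0 + (0 + 0)) | ··c··> n5
  n4 = c.(a.0)\{a} | 0 | ··c··> n5
  n5 = (a.0)\{a} | 0 | ·
Trace ⟨a⟩ through P, begin at {m0}:
  [1] a ⇒ {m1}
  P completes σ.
Trace ⟨a⟩ through Q, begin at {n0}:
  [1] a ⇒ no successor for Q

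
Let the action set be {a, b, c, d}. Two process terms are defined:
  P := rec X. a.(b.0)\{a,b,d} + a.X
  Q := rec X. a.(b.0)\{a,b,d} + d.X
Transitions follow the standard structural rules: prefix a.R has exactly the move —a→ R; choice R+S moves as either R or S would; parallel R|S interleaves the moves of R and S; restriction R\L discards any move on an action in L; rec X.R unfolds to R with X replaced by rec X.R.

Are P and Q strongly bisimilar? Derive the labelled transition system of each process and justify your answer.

LTS(P): 2 reachable states
  u0 = rec X. a.(b.0)\{a,b,d} + a.X :: =a=> u0, =a=> u1
  u1 = (b.0)\{a,b,d} :: (no moves)
LTS(Q): 2 reachable states
  v0 = rec X. a.(b.0)\{a,b,d} + d.X :: =a=> v1, =d=> v0
  v1 = (b.0)\{a,b,d} :: (no moves)
Coarsest stable partition (strong bisimilarity classes):
  B0 = {u0}
  B1 = {u1, v1}
  B2 = {v0}
u0 ∈ B0, v0 ∈ B2 → different blocks

P ≁ Q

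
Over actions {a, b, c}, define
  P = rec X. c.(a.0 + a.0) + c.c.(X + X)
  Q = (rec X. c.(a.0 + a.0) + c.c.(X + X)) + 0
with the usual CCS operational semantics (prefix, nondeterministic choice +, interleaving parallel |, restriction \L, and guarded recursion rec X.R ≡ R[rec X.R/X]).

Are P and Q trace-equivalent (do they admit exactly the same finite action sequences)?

trace-equivalent

Reachable graph of P (5 states):
  u0 = rec X. c.(a.0 + a.0) + c.c.(X + X) → --c--▸ u1, --c--▸ u2
  u1 = a.0 + a.0 → --a--▸ u3
  u2 = c.((rec X. c.(a.0 + a.0) + c.c.(X + X)) + (rec X. c.(a.0 + a.0) + c.c.(X + X))) → --c--▸ u4
  u3 = 0 → (no moves)
  u4 = (rec X. c.(a.0 + a.0) + c.c.(X + X)) + (rec X. c.(a.0 + a.0) + c.c.(X + X)) → --c--▸ u1, --c--▸ u2
Reachable graph of Q (5 states):
  v0 = (rec X. c.(a.0 + a.0) + c.c.(X + X)) + 0 → --c--▸ v1, --c--▸ v2
  v1 = a.0 + a.0 → --a--▸ v3
  v2 = c.((rec X. c.(a.0 + a.0) + c.c.(X + X)) + (rec X. c.(a.0 + a.0) + c.c.(X + X))) → --c--▸ v4
  v3 = 0 → (no moves)
  v4 = (rec X. c.(a.0 + a.0) + c.c.(X + X)) + (rec X. c.(a.0 + a.0) + c.c.(X + X)) → --c--▸ v1, --c--▸ v2
Bisimilarity quotient blocks:
  B0 = {u0, u4, v0, v4}
  B1 = {u2, v2}
  B2 = {u1, v1}
  B3 = {u3, v3}
u0 ∈ B0, v0 ∈ B0 → same block
Bisimilar ⇒ trace-equivalent.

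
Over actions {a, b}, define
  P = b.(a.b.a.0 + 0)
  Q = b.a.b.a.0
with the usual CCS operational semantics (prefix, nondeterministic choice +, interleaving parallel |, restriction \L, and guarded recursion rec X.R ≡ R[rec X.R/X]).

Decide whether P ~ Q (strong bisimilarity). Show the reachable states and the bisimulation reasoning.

LTS(P): 5 reachable states
  p0 = b.(a.b.a.0 + 0) → ··b··> p1
  p1 = a.b.a.0 + 0 → ··a··> p2
  p2 = b.a.0 → ··b··> p3
  p3 = a.0 → ··a··> p4
  p4 = 0 → (no moves)
LTS(Q): 5 reachable states
  q0 = b.a.b.a.0 → ··b··> q1
  q1 = a.b.a.0 → ··a··> q2
  q2 = b.a.0 → ··b··> q3
  q3 = a.0 → ··a··> q4
  q4 = 0 → (no moves)
Coarsest stable partition (strong bisimilarity classes):
  B0 = {p0, q0}
  B1 = {p1, q1}
  B2 = {p2, q2}
  B3 = {p3, q3}
  B4 = {p4, q4}
p0 ∈ B0, q0 ∈ B0 → same block

P ~ Q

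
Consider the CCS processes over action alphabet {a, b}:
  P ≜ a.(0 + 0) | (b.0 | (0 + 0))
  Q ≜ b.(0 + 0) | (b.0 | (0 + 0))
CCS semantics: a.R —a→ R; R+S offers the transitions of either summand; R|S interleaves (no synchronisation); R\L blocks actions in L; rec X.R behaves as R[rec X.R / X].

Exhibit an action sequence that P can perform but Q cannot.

Reachable graph of P (4 states):
  m0 = a.(0 + 0) | (b.0 | (0 + 0)) | -a-> m1, -b-> m2
  m1 = (0 + 0) | (b.0 | (0 + 0)) | -b-> m3
  m2 = a.(0 + 0) | (0 | (0 + 0)) | -a-> m3
  m3 = (0 + 0) | (0 | (0 + 0)) | ·
Reachable graph of Q (4 states):
  n0 = b.(0 + 0) | (b.0 | (0 + 0)) | -b-> n1, -b-> n2
  n1 = (0 + 0) | (b.0 | (0 + 0)) | -b-> n3
  n2 = b.(0 + 0) | (0 | (0 + 0)) | -b-> n3
  n3 = (0 + 0) | (0 | (0 + 0)) | ·
Trace ⟨a⟩ through P, begin at {m0}:
  after a @ step 1: {m1}
  — P admits the full trace.
Trace ⟨a⟩ through Q, begin at {n0}:
  after a @ step 1: ∅  — Q cannot continue

a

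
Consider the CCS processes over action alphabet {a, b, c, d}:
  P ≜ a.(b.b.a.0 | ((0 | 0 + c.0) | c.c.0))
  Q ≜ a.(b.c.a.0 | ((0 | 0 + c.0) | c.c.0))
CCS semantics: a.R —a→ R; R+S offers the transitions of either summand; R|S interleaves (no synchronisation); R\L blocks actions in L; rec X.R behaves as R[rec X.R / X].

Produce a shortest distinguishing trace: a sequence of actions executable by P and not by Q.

abb

Reachable graph of P (25 states):
  p0 = a.(b.b.a.0 | ((0 | 0 + c.0) | c.c.0)) has moves —a→ p1
  p1 = b.b.a.0 | ((0 | 0 + c.0) | c.c.0) has moves —b→ p2, —c→ p3, —c→ p4
  p2 = b.a.0 | ((0 | 0 + c.0) | c.c.0) has moves —b→ p5, —c→ p6, —c→ p7
  p3 = b.b.a.0 | ((0 | 0 + c.0) | c.0) has moves —b→ p6, —c→ p8, —c→ p9
  p4 = b.b.a.0 | (0 | c.c.0) has moves —b→ p7, —c→ p9
  p5 = a.0 | ((0 | 0 + c.0) | c.c.0) has moves —a→ p10, —c→ p11, —c→ p12
  p6 = b.a.0 | ((0 | 0 + c.0) | c.0) has moves —b→ p11, —c→ p13, —c→ p14
  p7 = b.a.0 | (0 | c.c.0) has moves —b→ p12, —c→ p14
  p8 = b.b.a.0 | ((0 | 0 + c.0) | 0) has moves —b→ p13, —c→ p15
  p9 = b.b.a.0 | (0 | c.0) has moves —b→ p14, —c→ p15
  p10 = 0 | ((0 | 0 + c.0) | c.c.0) has moves —c→ p16, —c→ p17
  p11 = a.0 | ((0 | 0 + c.0) | c.0) has moves —a→ p16, —c→ p18, —c→ p19
  p12 = a.0 | (0 | c.c.0) has moves —a→ p17, —c→ p19
  p13 = b.a.0 | ((0 | 0 + c.0) | 0) has moves —b→ p18, —c→ p20
  p14 = b.a.0 | (0 | c.0) has moves —b→ p19, —c→ p20
  p15 = b.b.a.0 | (0 | 0) has moves —b→ p20
  p16 = 0 | ((0 | 0 + c.0) | c.0) has moves —c→ p21, —c→ p22
  p17 = 0 | (0 | c.c.0) has moves —c→ p22
  p18 = a.0 | ((0 | 0 + c.0) | 0) has moves —a→ p21, —c→ p23
  p19 = a.0 | (0 | c.0) has moves —a→ p22, —c→ p23
  p20 = b.a.0 | (0 | 0) has moves —b→ p23
  p21 = 0 | ((0 | 0 + c.0) | 0) has moves —c→ p24
  p22 = 0 | (0 | c.0) has moves —c→ p24
  p23 = a.0 | (0 | 0) has moves —a→ p24
  p24 = 0 | (0 | 0) has moves ∅
Reachable graph of Q (25 states):
  q0 = a.(b.c.a.0 | ((0 | 0 + c.0) | c.c.0)) has moves —a→ q1
  q1 = b.c.a.0 | ((0 | 0 + c.0) | c.c.0) has moves —b→ q2, —c→ q3, —c→ q4
  q2 = c.a.0 | ((0 | 0 + c.0) | c.c.0) has moves —c→ q5, —c→ q6, —c→ q7
  q3 = b.c.a.0 | ((0 | 0 + c.0) | c.0) has moves —b→ q6, —c→ q8, —c→ q9
  q4 = b.c.a.0 | (0 | c.c.0) has moves —b→ q7, —c→ q9
  q5 = a.0 | ((0 | 0 + c.0) | c.c.0) has moves —a→ q10, —c→ q11, —c→ q12
  q6 = c.a.0 | ((0 | 0 + c.0) | c.0) has moves —c→ q11, —c→ q13, —c→ q14
  q7 = c.a.0 | (0 | c.c.0) has moves —c→ q12, —c→ q14
  q8 = b.c.a.0 | ((0 | 0 + c.0) | 0) has moves —b→ q13, —c→ q15
  q9 = b.c.a.0 | (0 | c.0) has moves —b→ q14, —c→ q15
  q10 = 0 | ((0 | 0 + c.0) | c.c.0) has moves —c→ q16, —c→ q17
  q11 = a.0 | ((0 | 0 + c.0) | c.0) has moves —a→ q16, —c→ q18, —c→ q19
  q12 = a.0 | (0 | c.c.0) has moves —a→ q17, —c→ q19
  q13 = c.a.0 | ((0 | 0 + c.0) | 0) has moves —c→ q18, —c→ q20
  q14 = c.a.0 | (0 | c.0) has moves —c→ q19, —c→ q20
  q15 = b.c.a.0 | (0 | 0) has moves —b→ q20
  q16 = 0 | ((0 | 0 + c.0) | c.0) has moves —c→ q21, —c→ q22
  q17 = 0 | (0 | c.c.0) has moves —c→ q22
  q18 = a.0 | ((0 | 0 + c.0) | 0) has moves —a→ q21, —c→ q23
  q19 = a.0 | (0 | c.0) has moves —a→ q22, —c→ q23
  q20 = c.a.0 | (0 | 0) has moves —c→ q23
  q21 = 0 | ((0 | 0 + c.0) | 0) has moves —c→ q24
  q22 = 0 | (0 | c.0) has moves —c→ q24
  q23 = a.0 | (0 | 0) has moves —a→ q24
  q24 = 0 | (0 | 0) has moves ∅
Run σ = ⟨abb⟩ on P: start {p0}
  after a @ step 1: {p1}
  after b @ step 2: {p2}
  after b @ step 3: {p5}
  ✓ P
Run σ = ⟨abb⟩ on Q: start {q0}
  after a @ step 1: {q1}
  after b @ step 2: {q2}
  after b @ step 3: no successor for Q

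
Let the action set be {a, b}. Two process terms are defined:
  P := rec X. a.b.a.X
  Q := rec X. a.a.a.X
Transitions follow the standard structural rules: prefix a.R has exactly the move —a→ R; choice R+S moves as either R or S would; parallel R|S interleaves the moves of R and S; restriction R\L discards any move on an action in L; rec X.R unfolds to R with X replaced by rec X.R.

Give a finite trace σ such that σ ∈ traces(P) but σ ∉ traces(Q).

LTS(P): 3 reachable states
  m0 = rec X. a.b.a.X has moves =a=> m1
  m1 = b.a.(rec X. a.b.a.X) has moves =b=> m2
  m2 = a.(rec X. a.b.a.X) has moves =a=> m0
LTS(Q): 3 reachable states
  n0 = rec X. a.a.a.X has moves =a=> n1
  n1 = a.a.(rec X. a.a.a.X) has moves =a=> n2
  n2 = a.(rec X. a.a.a.X) has moves =a=> n0
Trace ⟨ab⟩ through P, begin at {m0}:
  after a @ step 1: {m1}
  after b @ step 2: {m2}
  P completes σ.
Trace ⟨ab⟩ through Q, begin at {n0}:
  after a @ step 1: {n1}
  after b @ step 2: ∅  — Q cannot continue

ab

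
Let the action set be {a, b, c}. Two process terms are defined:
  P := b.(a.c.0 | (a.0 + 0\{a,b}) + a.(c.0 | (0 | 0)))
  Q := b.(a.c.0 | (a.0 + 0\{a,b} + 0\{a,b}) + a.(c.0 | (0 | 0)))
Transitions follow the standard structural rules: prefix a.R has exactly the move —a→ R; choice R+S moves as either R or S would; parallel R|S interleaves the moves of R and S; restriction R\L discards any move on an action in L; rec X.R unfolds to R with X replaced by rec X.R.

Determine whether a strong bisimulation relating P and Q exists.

LTS(P): 9 reachable states
  u0 = b.(a.c.0 | (a.0 + 0\{a,b}) + a.(c.0 | (0 | 0))) → --b--▸ u1
  u1 = a.c.0 | (a.0 + 0\{a,b}) + a.(c.0 | (0 | 0)) → --a--▸ u2, --a--▸ u3, --a--▸ u4
  u2 = a.c.0 | 0 → --a--▸ u5
  u3 = c.0 | (0 | 0) → --c--▸ u6
  u4 = c.0 | (a.0 + 0\{a,b}) → --a--▸ u5, --c--▸ u7
  u5 = c.0 | 0 → --c--▸ u8
  u6 = 0 | (0 | 0) → ∅
  u7 = 0 | (a.0 + 0\{a,b}) → --a--▸ u8
  u8 = 0 | 0 → ∅
LTS(Q): 9 reachable states
  v0 = b.(a.c.0 | (a.0 + 0\{a,b} + 0\{a,b}) + a.(c.0 | (0 | 0))) → --b--▸ v1
  v1 = a.c.0 | (a.0 + 0\{a,b} + 0\{a,b}) + a.(c.0 | (0 | 0)) → --a--▸ v2, --a--▸ v3, --a--▸ v4
  v2 = a.c.0 | 0 → --a--▸ v5
  v3 = c.0 | (0 | 0) → --c--▸ v6
  v4 = c.0 | (a.0 + 0\{a,b} + 0\{a,b}) → --a--▸ v5, --c--▸ v7
  v5 = c.0 | 0 → --c--▸ v8
  v6 = 0 | (0 | 0) → ∅
  v7 = 0 | (a.0 + 0\{a,b} + 0\{a,b}) → --a--▸ v8
  v8 = 0 | 0 → ∅
Coarsest stable partition (strong bisimilarity classes):
  B0 = {u0, v0}
  B1 = {u1, v1}
  B2 = {u4, v4}
  B3 = {u7, v7}
  B4 = {u6, u8, v6, v8}
  B5 = {u3, u5, v3, v5}
  B6 = {u2, v2}
u0 ∈ B0, v0 ∈ B0 → same block

bisimilar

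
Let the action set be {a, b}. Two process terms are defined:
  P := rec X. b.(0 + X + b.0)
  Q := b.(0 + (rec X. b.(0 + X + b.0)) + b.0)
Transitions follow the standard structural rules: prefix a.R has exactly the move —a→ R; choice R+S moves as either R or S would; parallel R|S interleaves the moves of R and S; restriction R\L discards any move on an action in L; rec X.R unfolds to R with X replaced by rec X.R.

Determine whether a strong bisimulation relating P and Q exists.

P ~ Q

P's transition system — 3 states:
  p0 = rec X. b.(0 + X + b.0) has moves -b-> p1
  p1 = 0 + (rec X. b.(0 + X + b.0)) + b.0 has moves -b-> p1, -b-> p2
  p2 = 0 has moves ·
Q's transition system — 3 states:
  q0 = b.(0 + (rec X. b.(0 + X + b.0)) + b.0) has moves -b-> q1
  q1 = 0 + (rec X. b.(0 + X + b.0)) + b.0 has moves -b-> q1, -b-> q2
  q2 = 0 has moves ·
Partition-refinement fixed point:
  B0 = {p0, q0}
  B1 = {p1, q1}
  B2 = {p2, q2}
p0 ∈ B0, q0 ∈ B0 → same block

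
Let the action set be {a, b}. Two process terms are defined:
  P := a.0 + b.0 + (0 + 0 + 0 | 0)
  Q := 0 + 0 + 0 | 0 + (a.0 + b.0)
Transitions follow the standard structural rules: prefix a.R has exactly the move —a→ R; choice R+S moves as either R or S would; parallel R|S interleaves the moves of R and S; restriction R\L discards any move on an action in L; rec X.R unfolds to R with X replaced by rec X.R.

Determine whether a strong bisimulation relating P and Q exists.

P ~ Q

Reachable graph of P (2 states):
  m0 = a.0 + b.0 + (0 + 0 + 0 | 0) | -a-> m1, -b-> m1
  m1 = 0 | stopped
Reachable graph of Q (2 states):
  n0 = 0 + 0 + 0 | 0 + (a.0 + b.0) | -a-> n1, -b-> n1
  n1 = 0 | stopped
Partition-refinement fixed point:
  B0 = {m0, n0}
  B1 = {m1, n1}
m0 ∈ B0, n0 ∈ B0 → same block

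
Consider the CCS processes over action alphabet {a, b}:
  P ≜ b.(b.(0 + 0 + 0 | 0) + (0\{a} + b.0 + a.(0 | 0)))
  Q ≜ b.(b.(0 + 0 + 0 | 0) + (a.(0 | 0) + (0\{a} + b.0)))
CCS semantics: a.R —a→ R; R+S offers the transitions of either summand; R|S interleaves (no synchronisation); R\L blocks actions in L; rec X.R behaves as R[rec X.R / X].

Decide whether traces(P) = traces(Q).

YES

P's transition system — 5 states:
  s0 = b.(b.(0 + 0 + 0 | 0) + (0\{a} + b.0 + a.(0 | 0))) ⊢ --b--▸ s1
  s1 = b.(0 + 0 + 0 | 0) + (0\{a} + b.0 + a.(0 | 0)) ⊢ --a--▸ s2, --b--▸ s3, --b--▸ s4
  s2 = 0 | 0 ⊢ ∅
  s3 = 0 ⊢ ∅
  s4 = 0 + 0 + 0 | 0 ⊢ ∅
Q's transition system — 5 states:
  t0 = b.(b.(0 + 0 + 0 | 0) + (a.(0 | 0) + (0\{a} + b.0))) ⊢ --b--▸ t1
  t1 = b.(0 + 0 + 0 | 0) + (a.(0 | 0) + (0\{a} + b.0)) ⊢ --a--▸ t2, --b--▸ t3, --b--▸ t4
  t2 = 0 | 0 ⊢ ∅
  t3 = 0 ⊢ ∅
  t4 = 0 + 0 + 0 | 0 ⊢ ∅
Coarsest stable partition (strong bisimilarity classes):
  B0 = {s0, t0}
  B1 = {s1, t1}
  B2 = {s2, s3, s4, t2, t3, t4}
s0 ∈ B0, t0 ∈ B0 → same block
Bisimilar ⇒ trace-equivalent.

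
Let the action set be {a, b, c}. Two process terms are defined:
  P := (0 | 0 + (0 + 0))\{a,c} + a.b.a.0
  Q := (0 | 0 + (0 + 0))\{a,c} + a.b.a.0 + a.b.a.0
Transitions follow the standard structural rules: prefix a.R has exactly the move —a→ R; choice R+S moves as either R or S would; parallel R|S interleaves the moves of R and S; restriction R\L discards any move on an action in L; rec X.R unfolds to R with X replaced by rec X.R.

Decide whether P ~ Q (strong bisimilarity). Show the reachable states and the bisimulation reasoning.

LTS(P): 4 reachable states
  u0 = (0 | 0 + (0 + 0))\{a,c} + a.b.a.0 ⊢ --a--▸ u1
  u1 = b.a.0 ⊢ --b--▸ u2
  u2 = a.0 ⊢ --a--▸ u3
  u3 = 0 ⊢ (no moves)
LTS(Q): 4 reachable states
  v0 = (0 | 0 + (0 + 0))\{a,c} + a.b.a.0 + a.b.a.0 ⊢ --a--▸ v1
  v1 = b.a.0 ⊢ --b--▸ v2
  v2 = a.0 ⊢ --a--▸ v3
  v3 = 0 ⊢ (no moves)
Coarsest stable partition (strong bisimilarity classes):
  B0 = {u0, v0}
  B1 = {u1, v1}
  B2 = {u2, v2}
  B3 = {u3, v3}
u0 ∈ B0, v0 ∈ B0 → same block

bisimilar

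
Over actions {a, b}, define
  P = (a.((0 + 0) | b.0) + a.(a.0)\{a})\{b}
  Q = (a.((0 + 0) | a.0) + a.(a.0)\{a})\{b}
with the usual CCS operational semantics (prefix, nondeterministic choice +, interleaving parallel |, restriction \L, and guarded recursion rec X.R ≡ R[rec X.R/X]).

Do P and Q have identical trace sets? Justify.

P's transition system — 3 states:
  m0 = (a.((0 + 0) | b.0) + a.(a.0)\{a})\{b} has moves =a=> m1, =a=> m2
  m1 = ((0 + 0) | b.0)\{b} has moves (no moves)
  m2 = (a.0)\{a}\{b} has moves (no moves)
Q's transition system — 4 states:
  n0 = (a.((0 + 0) | a.0) + a.(a.0)\{a})\{b} has moves =a=> n1, =a=> n2
  n1 = ((0 + 0) | a.0)\{b} has moves =a=> n3
  n2 = (a.0)\{a}\{b} has moves (no moves)
  n3 = ((0 + 0) | 0)\{b} has moves (no moves)
Run σ = ⟨aa⟩ on Q: start {n0}
  step 1 (a): {n1, n2}
  step 2 (a): {n3}
  ✓ Q
Run σ = ⟨aa⟩ on P: start {m0}
  step 1 (a): {m1, m2}
  step 2 (a): ∅ (P stuck)

traces(P) ≠ traces(Q) — witness ⟨aa⟩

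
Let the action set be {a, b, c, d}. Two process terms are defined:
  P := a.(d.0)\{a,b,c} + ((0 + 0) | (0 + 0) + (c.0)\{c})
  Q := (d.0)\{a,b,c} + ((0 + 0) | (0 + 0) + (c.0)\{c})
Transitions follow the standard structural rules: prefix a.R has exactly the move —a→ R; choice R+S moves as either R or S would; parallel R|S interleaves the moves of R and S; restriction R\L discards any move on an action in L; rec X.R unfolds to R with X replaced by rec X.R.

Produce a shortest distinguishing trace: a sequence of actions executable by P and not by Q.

P's transition system — 3 states:
  p0 = a.(d.0)\{a,b,c} + ((0 + 0) | (0 + 0) + (c.0)\{c}) | -a-> p1
  p1 = (d.0)\{a,b,c} | -d-> p2
  p2 = 0\{a,b,c} | (no moves)
Q's transition system — 2 states:
  q0 = (d.0)\{a,b,c} + ((0 + 0) | (0 + 0) + (c.0)\{c}) | -d-> q1
  q1 = 0\{a,b,c} | (no moves)
Trace ⟨a⟩ through P, begin at {p0}:
  [1] a ⇒ {p1}
  ✓ P
Trace ⟨a⟩ through Q, begin at {q0}:
  [1] a ⇒ no successor for Q

a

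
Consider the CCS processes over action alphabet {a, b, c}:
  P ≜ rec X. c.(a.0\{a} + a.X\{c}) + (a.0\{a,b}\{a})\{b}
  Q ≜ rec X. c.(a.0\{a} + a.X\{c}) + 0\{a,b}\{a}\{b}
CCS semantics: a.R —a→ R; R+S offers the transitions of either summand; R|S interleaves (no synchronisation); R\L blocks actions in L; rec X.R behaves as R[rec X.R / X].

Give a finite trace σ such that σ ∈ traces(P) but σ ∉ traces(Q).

a

LTS(P): 6 reachable states
  p0 = rec X. c.(a.0\{a} + a.X\{c}) + (a.0\{a,b}\{a})\{b} has moves —a→ p1, —c→ p2
  p1 = 0\{a,b}\{a}\{b} has moves stopped
  p2 = a.0\{a} + a.(rec X. c.(a.0\{a} + a.X\{c}) + (a.0\{a,b}\{a})\{b})\{c} has moves —a→ p3, —a→ p4
  p3 = (rec X. c.(a.0\{a} + a.X\{c}) + (a.0\{a,b}\{a})\{b})\{c} has moves —a→ p5
  p4 = 0\{a} has moves stopped
  p5 = 0\{a,b}\{a}\{b}\{c} has moves stopped
LTS(Q): 4 reachable states
  q0 = rec X. c.(a.0\{a} + a.X\{c}) + 0\{a,b}\{a}\{b} has moves —c→ q1
  q1 = a.0\{a} + a.(rec X. c.(a.0\{a} + a.X\{c}) + 0\{a,b}\{a}\{b})\{c} has moves —a→ q2, —a→ q3
  q2 = (rec X. c.(a.0\{a} + a.X\{c}) + 0\{a,b}\{a}\{b})\{c} has moves stopped
  q3 = 0\{a} has moves stopped
Executing a from P (initial set {p0}):
  [1] a ⇒ {p1}
  — P admits the full trace.
Executing a from Q (initial set {q0}):
  [1] a ⇒ ∅  — Q cannot continue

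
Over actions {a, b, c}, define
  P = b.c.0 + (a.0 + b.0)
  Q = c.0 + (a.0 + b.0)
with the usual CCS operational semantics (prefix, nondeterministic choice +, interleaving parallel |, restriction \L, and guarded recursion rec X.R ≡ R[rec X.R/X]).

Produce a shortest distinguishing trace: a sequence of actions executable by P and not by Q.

bc

LTS(P): 3 reachable states
  s0 = b.c.0 + (a.0 + b.0) ⊢ =a=> s1, =b=> s1, =b=> s2
  s1 = 0 ⊢ (no moves)
  s2 = c.0 ⊢ =c=> s1
LTS(Q): 2 reachable states
  t0 = c.0 + (a.0 + b.0) ⊢ =a=> t1, =b=> t1, =c=> t1
  t1 = 0 ⊢ (no moves)
Trace ⟨bc⟩ through P, begin at {s0}:
  after b @ step 1: {s1, s2}
  after c @ step 2: {s1}
  P completes σ.
Trace ⟨bc⟩ through Q, begin at {t0}:
  after b @ step 1: {t1}
  after c @ step 2: ∅  — Q cannot continue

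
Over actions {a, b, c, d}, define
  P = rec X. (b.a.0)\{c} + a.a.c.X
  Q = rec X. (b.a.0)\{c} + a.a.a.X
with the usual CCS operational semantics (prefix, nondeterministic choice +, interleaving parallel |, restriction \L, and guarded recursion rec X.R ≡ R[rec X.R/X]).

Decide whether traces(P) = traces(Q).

trace-distinct — witness ⟨aac⟩

Reachable graph of P (5 states):
  s0 = rec X. (b.a.0)\{c} + a.a.c.X :: =a=> s1, =b=> s2
  s1 = a.c.(rec X. (b.a.0)\{c} + a.a.c.X) :: =a=> s3
  s2 = (a.0)\{c} :: =a=> s4
  s3 = c.(rec X. (b.a.0)\{c} + a.a.c.X) :: =c=> s0
  s4 = 0\{c} :: ·
Reachable graph of Q (5 states):
  t0 = rec X. (b.a.0)\{c} + a.a.a.X :: =a=> t1, =b=> t2
  t1 = a.a.(rec X. (b.a.0)\{c} + a.a.a.X) :: =a=> t3
  t2 = (a.0)\{c} :: =a=> t4
  t3 = a.(rec X. (b.a.0)\{c} + a.a.a.X) :: =a=> t0
  t4 = 0\{c} :: ·
Executing aac from P (initial set {s0}):
  step 1 (a): {s1}
  step 2 (a): {s3}
  step 3 (c): {s0}
  P completes σ.
Executing aac from Q (initial set {t0}):
  step 1 (a): {t1}
  step 2 (a): {t3}
  step 3 (c): ∅  — Q cannot continue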